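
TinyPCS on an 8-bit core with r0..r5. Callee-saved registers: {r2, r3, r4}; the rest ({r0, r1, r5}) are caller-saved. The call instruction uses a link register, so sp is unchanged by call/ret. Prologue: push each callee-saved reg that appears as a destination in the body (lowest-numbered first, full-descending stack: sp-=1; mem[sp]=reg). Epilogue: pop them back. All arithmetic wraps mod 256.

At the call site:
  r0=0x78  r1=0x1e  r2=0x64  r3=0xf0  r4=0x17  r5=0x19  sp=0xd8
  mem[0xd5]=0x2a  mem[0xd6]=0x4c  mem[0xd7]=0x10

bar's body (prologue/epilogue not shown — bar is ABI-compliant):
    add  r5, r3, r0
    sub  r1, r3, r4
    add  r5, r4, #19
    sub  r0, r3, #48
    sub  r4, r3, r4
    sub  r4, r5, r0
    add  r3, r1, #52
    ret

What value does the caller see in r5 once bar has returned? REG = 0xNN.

REG = 0x2a

prologue: push r3 -> mem[0xd7]=0xf0, sp=0xd7
prologue: push r4 -> mem[0xd6]=0x17, sp=0xd6
body[0] add  r5, r3, r0 -> r5=0x68
body[1] sub  r1, r3, r4 -> r1=0xd9
body[2] add  r5, r4, #19 -> r5=0x2a
body[3] sub  r0, r3, #48 -> r0=0xc0
body[4] sub  r4, r3, r4 -> r4=0xd9
body[5] sub  r4, r5, r0 -> r4=0x6a
body[6] add  r3, r1, #52 -> r3=0x0d
epilogue: pop r4=0x17, sp=0xd7
epilogue: pop r3=0xf0, sp=0xd8
r5 is caller-saved -> body value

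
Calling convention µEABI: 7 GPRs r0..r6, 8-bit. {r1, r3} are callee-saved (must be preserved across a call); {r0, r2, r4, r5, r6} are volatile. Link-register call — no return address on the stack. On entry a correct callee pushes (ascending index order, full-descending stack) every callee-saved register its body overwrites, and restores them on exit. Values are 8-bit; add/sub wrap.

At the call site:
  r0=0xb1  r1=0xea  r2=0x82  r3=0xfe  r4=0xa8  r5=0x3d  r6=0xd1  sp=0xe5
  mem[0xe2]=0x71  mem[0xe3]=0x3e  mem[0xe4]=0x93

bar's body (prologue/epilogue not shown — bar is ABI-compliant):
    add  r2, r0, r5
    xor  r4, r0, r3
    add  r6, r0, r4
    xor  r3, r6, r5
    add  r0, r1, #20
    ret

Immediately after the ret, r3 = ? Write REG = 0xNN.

REG = 0xfe

prologue: push r3 -> mem[0xe4]=0xfe, sp=0xe4
body[0] add  r2, r0, r5 -> r2=0xee
body[1] xor  r4, r0, r3 -> r4=0x4f
body[2] add  r6, r0, r4 -> r6=0x00
body[3] xor  r3, r6, r5 -> r3=0x3d
body[4] add  r0, r1, #20 -> r0=0xfe
epilogue: pop r3=0xfe, sp=0xe5
r3 is callee-saved -> restored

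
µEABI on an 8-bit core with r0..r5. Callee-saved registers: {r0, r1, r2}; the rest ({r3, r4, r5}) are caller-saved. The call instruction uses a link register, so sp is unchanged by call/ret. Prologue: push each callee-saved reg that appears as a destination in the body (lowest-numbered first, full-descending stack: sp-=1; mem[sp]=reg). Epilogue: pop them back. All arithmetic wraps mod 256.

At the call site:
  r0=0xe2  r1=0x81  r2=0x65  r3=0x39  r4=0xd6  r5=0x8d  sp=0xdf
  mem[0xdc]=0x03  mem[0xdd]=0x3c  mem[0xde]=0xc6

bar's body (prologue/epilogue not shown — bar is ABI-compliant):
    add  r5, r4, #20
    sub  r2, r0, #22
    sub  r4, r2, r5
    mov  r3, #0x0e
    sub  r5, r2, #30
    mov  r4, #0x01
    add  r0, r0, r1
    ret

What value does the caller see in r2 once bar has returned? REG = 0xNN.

prologue: push r0 -> mem[0xde]=0xe2, sp=0xde
prologue: push r2 -> mem[0xdd]=0x65, sp=0xdd
body[0] add  r5, r4, #20 -> r5=0xea
body[1] sub  r2, r0, #22 -> r2=0xcc
body[2] sub  r4, r2, r5 -> r4=0xe2
body[3] mov  r3, #0x0e -> r3=0x0e
body[4] sub  r5, r2, #30 -> r5=0xae
body[5] mov  r4, #0x01 -> r4=0x01
body[6] add  r0, r0, r1 -> r0=0x63
epilogue: pop r2=0x65, sp=0xde
epilogue: pop r0=0xe2, sp=0xdf
r2 is callee-saved -> restored

REG = 0x65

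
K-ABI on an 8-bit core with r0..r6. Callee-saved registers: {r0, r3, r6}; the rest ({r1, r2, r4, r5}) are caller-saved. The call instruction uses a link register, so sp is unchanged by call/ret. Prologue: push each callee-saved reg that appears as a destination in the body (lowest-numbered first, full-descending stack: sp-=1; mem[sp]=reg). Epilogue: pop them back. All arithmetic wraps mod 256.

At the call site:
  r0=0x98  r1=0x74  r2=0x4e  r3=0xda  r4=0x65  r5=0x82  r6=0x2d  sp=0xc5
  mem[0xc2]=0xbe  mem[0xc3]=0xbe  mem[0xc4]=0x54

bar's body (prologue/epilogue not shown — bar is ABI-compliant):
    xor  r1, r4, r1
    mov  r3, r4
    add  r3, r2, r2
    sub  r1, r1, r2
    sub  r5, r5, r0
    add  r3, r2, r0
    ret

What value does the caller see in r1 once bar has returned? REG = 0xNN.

REG = 0xc3

prologue: push r3 → mem[0xc4]=0xda, sp=0xc4
body[0] xor  r1, r4, r1 → r1=0x11
body[1] mov  r3, r4 → r3=0x65
body[2] add  r3, r2, r2 → r3=0x9c
body[3] sub  r1, r1, r2 → r1=0xc3
body[4] sub  r5, r5, r0 → r5=0xea
body[5] add  r3, r2, r0 → r3=0xe6
epilogue: pop r3=0xda, sp=0xc5
r1 is caller-saved → body value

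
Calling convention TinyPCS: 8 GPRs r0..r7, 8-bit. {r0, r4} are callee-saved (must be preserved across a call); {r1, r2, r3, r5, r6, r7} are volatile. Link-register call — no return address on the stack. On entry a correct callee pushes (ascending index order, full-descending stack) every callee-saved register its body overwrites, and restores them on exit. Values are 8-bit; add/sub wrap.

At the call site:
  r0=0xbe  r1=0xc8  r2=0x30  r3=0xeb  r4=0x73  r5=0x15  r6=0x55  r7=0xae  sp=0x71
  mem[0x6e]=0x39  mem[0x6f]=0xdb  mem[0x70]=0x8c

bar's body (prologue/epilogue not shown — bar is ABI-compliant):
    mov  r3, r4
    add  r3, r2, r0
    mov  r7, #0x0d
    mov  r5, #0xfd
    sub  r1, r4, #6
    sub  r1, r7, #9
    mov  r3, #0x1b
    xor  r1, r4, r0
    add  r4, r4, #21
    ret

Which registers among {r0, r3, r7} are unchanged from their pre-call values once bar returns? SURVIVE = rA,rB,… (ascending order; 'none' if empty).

SURVIVE = r0

prologue: push r4 -> mem[0x70]=0x73, sp=0x70
body[0] mov  r3, r4 -> r3=0x73
body[1] add  r3, r2, r0 -> r3=0xee
body[2] mov  r7, #0x0d -> r7=0x0d
body[3] mov  r5, #0xfd -> r5=0xfd
body[4] sub  r1, r4, #6 -> r1=0x6d
body[5] sub  r1, r7, #9 -> r1=0x04
body[6] mov  r3, #0x1b -> r3=0x1b
body[7] xor  r1, r4, r0 -> r1=0xcd
body[8] add  r4, r4, #21 -> r4=0x88
epilogue: pop r4=0x73, sp=0x71
r0: callee-saved, written=False
r3: caller-saved, written=True
r7: caller-saved, written=True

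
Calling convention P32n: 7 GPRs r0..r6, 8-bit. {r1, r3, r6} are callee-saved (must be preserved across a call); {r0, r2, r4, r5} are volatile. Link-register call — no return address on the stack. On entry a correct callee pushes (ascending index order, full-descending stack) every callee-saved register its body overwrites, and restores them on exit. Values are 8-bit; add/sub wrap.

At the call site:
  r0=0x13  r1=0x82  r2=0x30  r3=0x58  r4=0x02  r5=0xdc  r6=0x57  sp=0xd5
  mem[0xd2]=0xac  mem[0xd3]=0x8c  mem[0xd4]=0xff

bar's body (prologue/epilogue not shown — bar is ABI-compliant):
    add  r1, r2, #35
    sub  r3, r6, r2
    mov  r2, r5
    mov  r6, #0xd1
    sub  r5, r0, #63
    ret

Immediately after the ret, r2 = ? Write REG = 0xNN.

REG = 0xdc

prologue: push r1 → mem[0xd4]=0x82, sp=0xd4
prologue: push r3 → mem[0xd3]=0x58, sp=0xd3
prologue: push r6 → mem[0xd2]=0x57, sp=0xd2
body[0] add  r1, r2, #35 → r1=0x53
body[1] sub  r3, r6, r2 → r3=0x27
body[2] mov  r2, r5 → r2=0xdc
body[3] mov  r6, #0xd1 → r6=0xd1
body[4] sub  r5, r0, #63 → r5=0xd4
epilogue: pop r6=0x57, sp=0xd3
epilogue: pop r3=0x58, sp=0xd4
epilogue: pop r1=0x82, sp=0xd5
r2 is caller-saved → body value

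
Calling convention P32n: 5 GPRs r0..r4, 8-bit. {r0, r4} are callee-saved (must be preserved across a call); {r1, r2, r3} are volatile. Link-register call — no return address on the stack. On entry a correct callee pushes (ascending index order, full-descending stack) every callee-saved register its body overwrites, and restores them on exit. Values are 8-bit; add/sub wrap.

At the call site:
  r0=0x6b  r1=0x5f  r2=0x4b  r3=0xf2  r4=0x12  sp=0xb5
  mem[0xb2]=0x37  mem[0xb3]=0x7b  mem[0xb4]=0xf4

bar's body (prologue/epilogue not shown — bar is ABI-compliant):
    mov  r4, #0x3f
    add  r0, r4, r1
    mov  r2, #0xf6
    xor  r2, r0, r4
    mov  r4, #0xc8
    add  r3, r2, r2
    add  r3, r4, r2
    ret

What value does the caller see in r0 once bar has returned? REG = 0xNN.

REG = 0x6b

prologue: push r0 -> mem[0xb4]=0x6b, sp=0xb4
prologue: push r4 -> mem[0xb3]=0x12, sp=0xb3
body[0] mov  r4, #0x3f -> r4=0x3f
body[1] add  r0, r4, r1 -> r0=0x9e
body[2] mov  r2, #0xf6 -> r2=0xf6
body[3] xor  r2, r0, r4 -> r2=0xa1
body[4] mov  r4, #0xc8 -> r4=0xc8
body[5] add  r3, r2, r2 -> r3=0x42
body[6] add  r3, r4, r2 -> r3=0x69
epilogue: pop r4=0x12, sp=0xb4
epilogue: pop r0=0x6b, sp=0xb5
r0 is callee-saved -> restored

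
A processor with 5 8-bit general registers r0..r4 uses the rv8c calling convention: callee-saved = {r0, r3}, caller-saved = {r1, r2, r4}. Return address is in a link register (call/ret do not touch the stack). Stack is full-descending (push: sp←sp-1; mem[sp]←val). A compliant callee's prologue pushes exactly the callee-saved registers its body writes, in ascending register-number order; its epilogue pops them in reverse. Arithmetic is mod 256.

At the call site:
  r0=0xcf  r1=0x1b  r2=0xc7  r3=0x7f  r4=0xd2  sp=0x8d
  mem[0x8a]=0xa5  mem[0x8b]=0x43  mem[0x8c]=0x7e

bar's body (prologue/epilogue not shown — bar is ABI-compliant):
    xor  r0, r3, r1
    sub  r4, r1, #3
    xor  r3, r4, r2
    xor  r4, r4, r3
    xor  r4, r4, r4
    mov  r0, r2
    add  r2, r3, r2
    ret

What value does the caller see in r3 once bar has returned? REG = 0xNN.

REG = 0x7f

prologue: push r0 -> mem[0x8c]=0xcf, sp=0x8c
prologue: push r3 -> mem[0x8b]=0x7f, sp=0x8b
body[0] xor  r0, r3, r1 -> r0=0x64
body[1] sub  r4, r1, #3 -> r4=0x18
body[2] xor  r3, r4, r2 -> r3=0xdf
body[3] xor  r4, r4, r3 -> r4=0xc7
body[4] xor  r4, r4, r4 -> r4=0x00
body[5] mov  r0, r2 -> r0=0xc7
body[6] add  r2, r3, r2 -> r2=0xa6
epilogue: pop r3=0x7f, sp=0x8c
epilogue: pop r0=0xcf, sp=0x8d
r3 is callee-saved -> restored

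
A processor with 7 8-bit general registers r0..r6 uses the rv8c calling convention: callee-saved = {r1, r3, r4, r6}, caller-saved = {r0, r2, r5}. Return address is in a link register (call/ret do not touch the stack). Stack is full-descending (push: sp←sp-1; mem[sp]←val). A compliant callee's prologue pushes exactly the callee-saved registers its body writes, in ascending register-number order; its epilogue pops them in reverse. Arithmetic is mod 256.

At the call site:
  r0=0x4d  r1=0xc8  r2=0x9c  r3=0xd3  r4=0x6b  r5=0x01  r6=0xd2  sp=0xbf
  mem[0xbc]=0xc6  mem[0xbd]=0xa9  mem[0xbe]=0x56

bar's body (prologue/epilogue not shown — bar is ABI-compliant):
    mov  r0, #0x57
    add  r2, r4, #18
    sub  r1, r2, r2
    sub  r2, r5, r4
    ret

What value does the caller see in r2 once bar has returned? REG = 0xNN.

prologue: push r1 -> mem[0xbe]=0xc8, sp=0xbe
body[0] mov  r0, #0x57 -> r0=0x57
body[1] add  r2, r4, #18 -> r2=0x7d
body[2] sub  r1, r2, r2 -> r1=0x00
body[3] sub  r2, r5, r4 -> r2=0x96
epilogue: pop r1=0xc8, sp=0xbf
r2 is caller-saved -> body value

REG = 0x96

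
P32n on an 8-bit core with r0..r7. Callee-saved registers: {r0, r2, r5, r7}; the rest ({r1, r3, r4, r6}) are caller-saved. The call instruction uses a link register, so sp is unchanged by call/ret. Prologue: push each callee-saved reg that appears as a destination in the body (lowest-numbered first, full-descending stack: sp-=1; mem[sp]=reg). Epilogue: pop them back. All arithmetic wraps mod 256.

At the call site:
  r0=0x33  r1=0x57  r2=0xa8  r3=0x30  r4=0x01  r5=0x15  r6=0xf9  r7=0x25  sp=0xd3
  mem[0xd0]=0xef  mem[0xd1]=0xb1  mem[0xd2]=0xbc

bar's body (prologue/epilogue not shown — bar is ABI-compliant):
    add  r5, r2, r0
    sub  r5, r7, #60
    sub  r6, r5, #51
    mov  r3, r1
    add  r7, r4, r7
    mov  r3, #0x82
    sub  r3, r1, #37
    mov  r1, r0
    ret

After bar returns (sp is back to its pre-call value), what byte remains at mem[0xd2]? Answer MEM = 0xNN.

prologue: push r5 → mem[0xd2]=0x15, sp=0xd2
prologue: push r7 → mem[0xd1]=0x25, sp=0xd1
body[0] add  r5, r2, r0 → r5=0xdb
body[1] sub  r5, r7, #60 → r5=0xe9
body[2] sub  r6, r5, #51 → r6=0xb6
body[3] mov  r3, r1 → r3=0x57
body[4] add  r7, r4, r7 → r7=0x26
body[5] mov  r3, #0x82 → r3=0x82
body[6] sub  r3, r1, #37 → r3=0x32
body[7] mov  r1, r0 → r1=0x33
epilogue: pop r7=0x25, sp=0xd2
epilogue: pop r5=0x15, sp=0xd3
prologue pushed ['r5', 'r7'] at ['0xd2', '0xd1']

MEM = 0x15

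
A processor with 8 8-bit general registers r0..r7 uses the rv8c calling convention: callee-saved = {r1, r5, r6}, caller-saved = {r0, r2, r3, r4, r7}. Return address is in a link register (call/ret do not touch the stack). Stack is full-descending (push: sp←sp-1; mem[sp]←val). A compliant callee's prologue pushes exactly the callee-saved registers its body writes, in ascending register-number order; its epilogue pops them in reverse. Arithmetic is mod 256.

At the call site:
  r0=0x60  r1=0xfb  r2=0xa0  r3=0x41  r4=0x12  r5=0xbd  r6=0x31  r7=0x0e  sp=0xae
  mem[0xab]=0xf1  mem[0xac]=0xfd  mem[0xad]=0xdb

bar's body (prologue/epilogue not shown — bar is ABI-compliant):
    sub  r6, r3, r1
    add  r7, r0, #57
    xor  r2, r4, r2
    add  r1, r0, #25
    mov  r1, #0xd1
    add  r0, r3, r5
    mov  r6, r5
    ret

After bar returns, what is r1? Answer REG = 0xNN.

prologue: push r1 -> mem[0xad]=0xfb, sp=0xad
prologue: push r6 -> mem[0xac]=0x31, sp=0xac
body[0] sub  r6, r3, r1 -> r6=0x46
body[1] add  r7, r0, #57 -> r7=0x99
body[2] xor  r2, r4, r2 -> r2=0xb2
body[3] add  r1, r0, #25 -> r1=0x79
body[4] mov  r1, #0xd1 -> r1=0xd1
body[5] add  r0, r3, r5 -> r0=0xfe
body[6] mov  r6, r5 -> r6=0xbd
epilogue: pop r6=0x31, sp=0xad
epilogue: pop r1=0xfb, sp=0xae
r1 is callee-saved -> restored

REG = 0xfb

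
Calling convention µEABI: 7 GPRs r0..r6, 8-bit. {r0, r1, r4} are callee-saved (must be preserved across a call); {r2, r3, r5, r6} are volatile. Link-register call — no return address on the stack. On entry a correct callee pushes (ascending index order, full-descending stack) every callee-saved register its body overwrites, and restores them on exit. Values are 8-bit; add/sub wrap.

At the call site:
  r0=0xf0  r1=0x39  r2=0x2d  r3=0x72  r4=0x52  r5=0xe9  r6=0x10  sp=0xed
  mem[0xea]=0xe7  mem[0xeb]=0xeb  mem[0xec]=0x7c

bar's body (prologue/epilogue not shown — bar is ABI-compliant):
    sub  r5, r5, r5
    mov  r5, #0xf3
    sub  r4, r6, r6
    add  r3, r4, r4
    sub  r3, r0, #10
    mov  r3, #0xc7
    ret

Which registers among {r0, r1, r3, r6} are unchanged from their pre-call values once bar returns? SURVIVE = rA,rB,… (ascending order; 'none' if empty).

SURVIVE = r0,r1,r6

prologue: push r4 -> mem[0xec]=0x52, sp=0xec
body[0] sub  r5, r5, r5 -> r5=0x00
body[1] mov  r5, #0xf3 -> r5=0xf3
body[2] sub  r4, r6, r6 -> r4=0x00
body[3] add  r3, r4, r4 -> r3=0x00
body[4] sub  r3, r0, #10 -> r3=0xe6
body[5] mov  r3, #0xc7 -> r3=0xc7
epilogue: pop r4=0x52, sp=0xed
r0: callee-saved, written=False
r1: callee-saved, written=False
r3: caller-saved, written=True
r6: caller-saved, written=False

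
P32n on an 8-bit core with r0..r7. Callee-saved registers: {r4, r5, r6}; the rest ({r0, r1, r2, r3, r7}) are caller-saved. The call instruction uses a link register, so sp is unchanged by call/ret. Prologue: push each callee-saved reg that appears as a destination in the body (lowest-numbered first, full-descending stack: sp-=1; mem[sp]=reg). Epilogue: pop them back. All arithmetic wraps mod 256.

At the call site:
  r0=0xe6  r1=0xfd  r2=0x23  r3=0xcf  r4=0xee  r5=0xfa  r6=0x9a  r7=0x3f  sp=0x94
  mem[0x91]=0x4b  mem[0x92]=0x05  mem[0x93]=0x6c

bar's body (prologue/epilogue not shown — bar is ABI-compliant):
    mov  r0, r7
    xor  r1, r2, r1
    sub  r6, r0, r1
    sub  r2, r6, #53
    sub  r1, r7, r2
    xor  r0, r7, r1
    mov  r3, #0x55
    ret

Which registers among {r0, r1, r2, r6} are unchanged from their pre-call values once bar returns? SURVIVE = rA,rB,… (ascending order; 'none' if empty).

SURVIVE = r6

prologue: push r6 -> mem[0x93]=0x9a, sp=0x93
body[0] mov  r0, r7 -> r0=0x3f
body[1] xor  r1, r2, r1 -> r1=0xde
body[2] sub  r6, r0, r1 -> r6=0x61
body[3] sub  r2, r6, #53 -> r2=0x2c
body[4] sub  r1, r7, r2 -> r1=0x13
body[5] xor  r0, r7, r1 -> r0=0x2c
body[6] mov  r3, #0x55 -> r3=0x55
epilogue: pop r6=0x9a, sp=0x94
r0: caller-saved, written=True
r1: caller-saved, written=True
r2: caller-saved, written=True
r6: callee-saved, written=True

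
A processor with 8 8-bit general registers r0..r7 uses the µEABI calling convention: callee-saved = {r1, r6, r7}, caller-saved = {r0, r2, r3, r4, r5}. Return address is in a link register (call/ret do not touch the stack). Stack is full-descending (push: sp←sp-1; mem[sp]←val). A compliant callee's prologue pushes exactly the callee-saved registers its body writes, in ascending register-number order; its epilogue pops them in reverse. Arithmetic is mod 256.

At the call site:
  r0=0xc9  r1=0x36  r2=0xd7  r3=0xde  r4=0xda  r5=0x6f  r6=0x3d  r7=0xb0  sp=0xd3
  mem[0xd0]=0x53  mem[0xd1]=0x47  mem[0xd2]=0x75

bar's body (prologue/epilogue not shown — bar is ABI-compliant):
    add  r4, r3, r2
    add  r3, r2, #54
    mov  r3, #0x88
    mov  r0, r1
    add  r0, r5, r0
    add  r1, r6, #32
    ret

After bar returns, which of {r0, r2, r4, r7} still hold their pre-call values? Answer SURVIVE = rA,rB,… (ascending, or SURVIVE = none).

SURVIVE = r2,r7

prologue: push r1 -> mem[0xd2]=0x36, sp=0xd2
body[0] add  r4, r3, r2 -> r4=0xb5
body[1] add  r3, r2, #54 -> r3=0x0d
body[2] mov  r3, #0x88 -> r3=0x88
body[3] mov  r0, r1 -> r0=0x36
body[4] add  r0, r5, r0 -> r0=0xa5
body[5] add  r1, r6, #32 -> r1=0x5d
epilogue: pop r1=0x36, sp=0xd3
r0: caller-saved, written=True
r2: caller-saved, written=False
r4: caller-saved, written=True
r7: callee-saved, written=False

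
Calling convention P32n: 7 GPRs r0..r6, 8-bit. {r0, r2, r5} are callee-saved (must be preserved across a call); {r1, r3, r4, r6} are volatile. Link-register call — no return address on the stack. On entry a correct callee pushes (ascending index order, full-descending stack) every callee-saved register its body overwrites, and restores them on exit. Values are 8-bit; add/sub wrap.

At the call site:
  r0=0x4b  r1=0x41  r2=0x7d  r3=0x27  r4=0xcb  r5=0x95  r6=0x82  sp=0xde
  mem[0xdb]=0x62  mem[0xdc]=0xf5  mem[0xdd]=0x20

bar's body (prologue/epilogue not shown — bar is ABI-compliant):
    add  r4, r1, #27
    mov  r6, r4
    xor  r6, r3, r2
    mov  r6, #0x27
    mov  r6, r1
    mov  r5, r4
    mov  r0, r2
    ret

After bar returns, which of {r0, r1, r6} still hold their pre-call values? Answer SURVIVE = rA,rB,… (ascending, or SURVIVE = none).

SURVIVE = r0,r1

prologue: push r0 -> mem[0xdd]=0x4b, sp=0xdd
prologue: push r5 -> mem[0xdc]=0x95, sp=0xdc
body[0] add  r4, r1, #27 -> r4=0x5c
body[1] mov  r6, r4 -> r6=0x5c
body[2] xor  r6, r3, r2 -> r6=0x5a
body[3] mov  r6, #0x27 -> r6=0x27
body[4] mov  r6, r1 -> r6=0x41
body[5] mov  r5, r4 -> r5=0x5c
body[6] mov  r0, r2 -> r0=0x7d
epilogue: pop r5=0x95, sp=0xdd
epilogue: pop r0=0x4b, sp=0xde
r0: callee-saved, written=True
r1: caller-saved, written=False
r6: caller-saved, written=True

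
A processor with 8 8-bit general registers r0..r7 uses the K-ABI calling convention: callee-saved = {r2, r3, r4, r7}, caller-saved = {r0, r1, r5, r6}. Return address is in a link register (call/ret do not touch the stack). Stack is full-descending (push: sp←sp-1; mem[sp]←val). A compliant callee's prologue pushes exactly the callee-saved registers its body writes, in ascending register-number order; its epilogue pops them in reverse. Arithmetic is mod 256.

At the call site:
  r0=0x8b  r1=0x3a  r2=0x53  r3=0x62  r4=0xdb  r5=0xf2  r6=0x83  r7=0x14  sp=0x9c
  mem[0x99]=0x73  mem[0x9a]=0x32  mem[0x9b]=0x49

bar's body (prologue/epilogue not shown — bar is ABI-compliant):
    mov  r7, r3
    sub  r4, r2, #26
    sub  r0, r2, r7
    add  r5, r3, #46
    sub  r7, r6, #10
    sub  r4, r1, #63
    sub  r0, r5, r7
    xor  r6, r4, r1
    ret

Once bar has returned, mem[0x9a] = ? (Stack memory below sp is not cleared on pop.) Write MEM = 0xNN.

prologue: push r4 → mem[0x9b]=0xdb, sp=0x9b
prologue: push r7 → mem[0x9a]=0x14, sp=0x9a
body[0] mov  r7, r3 → r7=0x62
body[1] sub  r4, r2, #26 → r4=0x39
body[2] sub  r0, r2, r7 → r0=0xf1
body[3] add  r5, r3, #46 → r5=0x90
body[4] sub  r7, r6, #10 → r7=0x79
body[5] sub  r4, r1, #63 → r4=0xfb
body[6] sub  r0, r5, r7 → r0=0x17
body[7] xor  r6, r4, r1 → r6=0xc1
epilogue: pop r7=0x14, sp=0x9b
epilogue: pop r4=0xdb, sp=0x9c
prologue pushed ['r4', 'r7'] at ['0x9b', '0x9a']

MEM = 0x14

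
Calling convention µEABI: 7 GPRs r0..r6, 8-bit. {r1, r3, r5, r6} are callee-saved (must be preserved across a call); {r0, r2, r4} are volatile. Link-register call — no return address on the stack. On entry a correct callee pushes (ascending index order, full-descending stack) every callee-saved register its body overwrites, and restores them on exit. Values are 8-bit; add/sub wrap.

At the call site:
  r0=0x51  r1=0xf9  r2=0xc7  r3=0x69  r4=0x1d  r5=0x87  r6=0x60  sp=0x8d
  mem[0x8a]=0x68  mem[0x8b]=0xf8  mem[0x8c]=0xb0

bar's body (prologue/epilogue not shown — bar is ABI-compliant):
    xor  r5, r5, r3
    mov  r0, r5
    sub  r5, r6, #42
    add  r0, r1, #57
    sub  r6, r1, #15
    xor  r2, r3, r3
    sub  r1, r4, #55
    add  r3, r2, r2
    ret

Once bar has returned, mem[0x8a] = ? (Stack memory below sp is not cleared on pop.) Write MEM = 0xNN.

MEM = 0x87

prologue: push r1 → mem[0x8c]=0xf9, sp=0x8c
prologue: push r3 → mem[0x8b]=0x69, sp=0x8b
prologue: push r5 → mem[0x8a]=0x87, sp=0x8a
prologue: push r6 → mem[0x89]=0x60, sp=0x89
body[0] xor  r5, r5, r3 → r5=0xee
body[1] mov  r0, r5 → r0=0xee
body[2] sub  r5, r6, #42 → r5=0x36
body[3] add  r0, r1, #57 → r0=0x32
body[4] sub  r6, r1, #15 → r6=0xea
body[5] xor  r2, r3, r3 → r2=0x00
body[6] sub  r1, r4, #55 → r1=0xe6
body[7] add  r3, r2, r2 → r3=0x00
epilogue: pop r6=0x60, sp=0x8a
epilogue: pop r5=0x87, sp=0x8b
epilogue: pop r3=0x69, sp=0x8c
epilogue: pop r1=0xf9, sp=0x8d
prologue pushed ['r1', 'r3', 'r5', 'r6'] at ['0x8c', '0x8b', '0x8a', '0x89']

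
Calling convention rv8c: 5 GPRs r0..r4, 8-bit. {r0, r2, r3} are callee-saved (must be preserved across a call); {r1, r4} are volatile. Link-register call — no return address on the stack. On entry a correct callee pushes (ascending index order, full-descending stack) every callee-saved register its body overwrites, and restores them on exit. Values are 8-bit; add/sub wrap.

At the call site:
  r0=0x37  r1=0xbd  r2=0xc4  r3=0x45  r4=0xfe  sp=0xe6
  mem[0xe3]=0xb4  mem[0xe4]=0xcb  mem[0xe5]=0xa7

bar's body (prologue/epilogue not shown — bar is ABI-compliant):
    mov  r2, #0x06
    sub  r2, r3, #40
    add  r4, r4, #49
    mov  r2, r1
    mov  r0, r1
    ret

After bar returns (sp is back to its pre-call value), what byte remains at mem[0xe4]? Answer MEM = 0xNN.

MEM = 0xc4

prologue: push r0 -> mem[0xe5]=0x37, sp=0xe5
prologue: push r2 -> mem[0xe4]=0xc4, sp=0xe4
body[0] mov  r2, #0x06 -> r2=0x06
body[1] sub  r2, r3, #40 -> r2=0x1d
body[2] add  r4, r4, #49 -> r4=0x2f
body[3] mov  r2, r1 -> r2=0xbd
body[4] mov  r0, r1 -> r0=0xbd
epilogue: pop r2=0xc4, sp=0xe5
epilogue: pop r0=0x37, sp=0xe6
prologue pushed ['r0', 'r2'] at ['0xe5', '0xe4']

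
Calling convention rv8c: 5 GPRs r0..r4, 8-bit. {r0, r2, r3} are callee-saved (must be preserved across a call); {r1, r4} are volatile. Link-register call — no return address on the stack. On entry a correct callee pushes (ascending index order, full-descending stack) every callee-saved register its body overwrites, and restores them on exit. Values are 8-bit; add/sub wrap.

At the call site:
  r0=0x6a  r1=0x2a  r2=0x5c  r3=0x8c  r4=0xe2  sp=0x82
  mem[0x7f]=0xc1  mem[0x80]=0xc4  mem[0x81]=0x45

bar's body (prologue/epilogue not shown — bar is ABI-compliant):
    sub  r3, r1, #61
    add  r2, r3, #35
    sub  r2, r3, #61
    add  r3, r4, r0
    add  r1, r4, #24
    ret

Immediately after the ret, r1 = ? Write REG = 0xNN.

prologue: push r2 → mem[0x81]=0x5c, sp=0x81
prologue: push r3 → mem[0x80]=0x8c, sp=0x80
body[0] sub  r3, r1, #61 → r3=0xed
body[1] add  r2, r3, #35 → r2=0x10
body[2] sub  r2, r3, #61 → r2=0xb0
body[3] add  r3, r4, r0 → r3=0x4c
body[4] add  r1, r4, #24 → r1=0xfa
epilogue: pop r3=0x8c, sp=0x81
epilogue: pop r2=0x5c, sp=0x82
r1 is caller-saved → body value

REG = 0xfa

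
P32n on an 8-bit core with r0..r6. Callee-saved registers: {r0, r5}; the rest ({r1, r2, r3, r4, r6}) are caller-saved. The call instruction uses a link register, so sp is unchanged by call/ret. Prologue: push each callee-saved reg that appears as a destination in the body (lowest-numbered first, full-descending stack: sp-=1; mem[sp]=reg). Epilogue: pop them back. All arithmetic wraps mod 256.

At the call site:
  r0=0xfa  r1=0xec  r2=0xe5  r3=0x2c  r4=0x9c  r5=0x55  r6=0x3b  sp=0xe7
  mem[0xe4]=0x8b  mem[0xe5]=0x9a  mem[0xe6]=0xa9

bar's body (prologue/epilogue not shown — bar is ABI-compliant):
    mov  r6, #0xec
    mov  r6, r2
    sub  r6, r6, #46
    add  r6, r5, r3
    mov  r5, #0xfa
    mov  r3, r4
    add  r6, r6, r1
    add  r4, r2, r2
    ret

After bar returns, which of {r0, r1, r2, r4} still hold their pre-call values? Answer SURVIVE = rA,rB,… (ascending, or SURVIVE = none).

SURVIVE = r0,r1,r2

prologue: push r5 → mem[0xe6]=0x55, sp=0xe6
body[0] mov  r6, #0xec → r6=0xec
body[1] mov  r6, r2 → r6=0xe5
body[2] sub  r6, r6, #46 → r6=0xb7
body[3] add  r6, r5, r3 → r6=0x81
body[4] mov  r5, #0xfa → r5=0xfa
body[5] mov  r3, r4 → r3=0x9c
body[6] add  r6, r6, r1 → r6=0x6d
body[7] add  r4, r2, r2 → r4=0xca
epilogue: pop r5=0x55, sp=0xe7
r0: callee-saved, written=False
r1: caller-saved, written=False
r2: caller-saved, written=False
r4: caller-saved, written=True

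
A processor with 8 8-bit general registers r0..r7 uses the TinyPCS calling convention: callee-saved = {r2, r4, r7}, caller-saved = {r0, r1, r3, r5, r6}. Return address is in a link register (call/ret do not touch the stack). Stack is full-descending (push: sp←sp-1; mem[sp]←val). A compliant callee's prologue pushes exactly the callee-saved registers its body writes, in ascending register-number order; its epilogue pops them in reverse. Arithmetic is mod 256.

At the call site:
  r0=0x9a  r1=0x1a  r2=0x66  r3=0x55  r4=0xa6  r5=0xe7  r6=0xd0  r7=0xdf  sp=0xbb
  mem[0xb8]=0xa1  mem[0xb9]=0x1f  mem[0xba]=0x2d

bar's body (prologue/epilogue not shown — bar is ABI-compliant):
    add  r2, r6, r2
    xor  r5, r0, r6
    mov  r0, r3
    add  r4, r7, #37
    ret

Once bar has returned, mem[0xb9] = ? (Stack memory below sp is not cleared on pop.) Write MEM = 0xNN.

MEM = 0xa6

prologue: push r2 → mem[0xba]=0x66, sp=0xba
prologue: push r4 → mem[0xb9]=0xa6, sp=0xb9
body[0] add  r2, r6, r2 → r2=0x36
body[1] xor  r5, r0, r6 → r5=0x4a
body[2] mov  r0, r3 → r0=0x55
body[3] add  r4, r7, #37 → r4=0x04
epilogue: pop r4=0xa6, sp=0xba
epilogue: pop r2=0x66, sp=0xbb
prologue pushed ['r2', 'r4'] at ['0xba', '0xb9']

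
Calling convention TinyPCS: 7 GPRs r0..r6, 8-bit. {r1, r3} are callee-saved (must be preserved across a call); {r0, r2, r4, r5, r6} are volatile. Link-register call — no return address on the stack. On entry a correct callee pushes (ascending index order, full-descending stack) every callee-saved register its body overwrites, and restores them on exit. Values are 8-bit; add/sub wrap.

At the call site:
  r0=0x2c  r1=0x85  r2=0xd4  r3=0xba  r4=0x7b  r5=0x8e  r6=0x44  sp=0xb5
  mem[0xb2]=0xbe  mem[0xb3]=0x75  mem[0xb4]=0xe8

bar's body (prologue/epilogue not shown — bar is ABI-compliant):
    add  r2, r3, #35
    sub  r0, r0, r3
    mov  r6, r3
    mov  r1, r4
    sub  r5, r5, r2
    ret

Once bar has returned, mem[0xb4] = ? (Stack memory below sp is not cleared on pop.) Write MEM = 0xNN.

MEM = 0x85

prologue: push r1 -> mem[0xb4]=0x85, sp=0xb4
body[0] add  r2, r3, #35 -> r2=0xdd
body[1] sub  r0, r0, r3 -> r0=0x72
body[2] mov  r6, r3 -> r6=0xba
body[3] mov  r1, r4 -> r1=0x7b
body[4] sub  r5, r5, r2 -> r5=0xb1
epilogue: pop r1=0x85, sp=0xb5
prologue pushed ['r1'] at ['0xb4']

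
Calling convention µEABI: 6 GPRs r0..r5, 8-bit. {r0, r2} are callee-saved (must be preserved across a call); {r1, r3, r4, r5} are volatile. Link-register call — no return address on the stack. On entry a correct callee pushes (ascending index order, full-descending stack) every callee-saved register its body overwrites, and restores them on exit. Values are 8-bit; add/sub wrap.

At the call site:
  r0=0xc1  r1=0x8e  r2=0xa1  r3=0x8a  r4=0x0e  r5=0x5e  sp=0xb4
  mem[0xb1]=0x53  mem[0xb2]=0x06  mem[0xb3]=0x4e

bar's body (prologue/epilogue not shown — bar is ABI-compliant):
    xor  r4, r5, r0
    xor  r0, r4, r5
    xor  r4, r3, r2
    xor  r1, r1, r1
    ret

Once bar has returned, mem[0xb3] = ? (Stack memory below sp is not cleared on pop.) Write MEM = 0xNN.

MEM = 0xc1

prologue: push r0 → mem[0xb3]=0xc1, sp=0xb3
body[0] xor  r4, r5, r0 → r4=0x9f
body[1] xor  r0, r4, r5 → r0=0xc1
body[2] xor  r4, r3, r2 → r4=0x2b
body[3] xor  r1, r1, r1 → r1=0x00
epilogue: pop r0=0xc1, sp=0xb4
prologue pushed ['r0'] at ['0xb3']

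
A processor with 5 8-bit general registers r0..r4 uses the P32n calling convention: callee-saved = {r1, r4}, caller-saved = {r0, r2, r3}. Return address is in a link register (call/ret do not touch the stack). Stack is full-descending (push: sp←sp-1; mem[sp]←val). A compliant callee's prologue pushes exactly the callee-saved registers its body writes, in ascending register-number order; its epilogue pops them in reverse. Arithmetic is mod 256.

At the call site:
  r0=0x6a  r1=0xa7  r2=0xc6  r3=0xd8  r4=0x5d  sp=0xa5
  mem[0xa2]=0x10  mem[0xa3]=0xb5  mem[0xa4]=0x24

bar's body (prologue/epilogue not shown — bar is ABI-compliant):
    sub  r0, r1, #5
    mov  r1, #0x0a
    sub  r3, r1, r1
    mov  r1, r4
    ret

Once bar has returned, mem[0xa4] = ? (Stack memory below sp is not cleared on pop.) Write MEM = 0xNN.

MEM = 0xa7

prologue: push r1 -> mem[0xa4]=0xa7, sp=0xa4
body[0] sub  r0, r1, #5 -> r0=0xa2
body[1] mov  r1, #0x0a -> r1=0x0a
body[2] sub  r3, r1, r1 -> r3=0x00
body[3] mov  r1, r4 -> r1=0x5d
epilogue: pop r1=0xa7, sp=0xa5
prologue pushed ['r1'] at ['0xa4']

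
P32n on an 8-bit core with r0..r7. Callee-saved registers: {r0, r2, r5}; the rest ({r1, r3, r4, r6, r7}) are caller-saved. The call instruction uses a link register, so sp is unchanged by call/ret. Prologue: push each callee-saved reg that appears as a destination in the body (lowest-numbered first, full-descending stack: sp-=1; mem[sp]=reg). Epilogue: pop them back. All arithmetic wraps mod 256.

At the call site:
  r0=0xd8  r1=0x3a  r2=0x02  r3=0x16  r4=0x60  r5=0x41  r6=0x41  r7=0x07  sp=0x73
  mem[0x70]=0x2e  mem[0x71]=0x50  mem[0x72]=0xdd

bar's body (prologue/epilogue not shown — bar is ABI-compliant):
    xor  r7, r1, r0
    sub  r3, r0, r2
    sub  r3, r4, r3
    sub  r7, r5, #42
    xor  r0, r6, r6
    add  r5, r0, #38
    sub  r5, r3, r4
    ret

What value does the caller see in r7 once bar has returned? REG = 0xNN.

prologue: push r0 -> mem[0x72]=0xd8, sp=0x72
prologue: push r5 -> mem[0x71]=0x41, sp=0x71
body[0] xor  r7, r1, r0 -> r7=0xe2
body[1] sub  r3, r0, r2 -> r3=0xd6
body[2] sub  r3, r4, r3 -> r3=0x8a
body[3] sub  r7, r5, #42 -> r7=0x17
body[4] xor  r0, r6, r6 -> r0=0x00
body[5] add  r5, r0, #38 -> r5=0x26
body[6] sub  r5, r3, r4 -> r5=0x2a
epilogue: pop r5=0x41, sp=0x72
epilogue: pop r0=0xd8, sp=0x73
r7 is caller-saved -> body value

REG = 0x17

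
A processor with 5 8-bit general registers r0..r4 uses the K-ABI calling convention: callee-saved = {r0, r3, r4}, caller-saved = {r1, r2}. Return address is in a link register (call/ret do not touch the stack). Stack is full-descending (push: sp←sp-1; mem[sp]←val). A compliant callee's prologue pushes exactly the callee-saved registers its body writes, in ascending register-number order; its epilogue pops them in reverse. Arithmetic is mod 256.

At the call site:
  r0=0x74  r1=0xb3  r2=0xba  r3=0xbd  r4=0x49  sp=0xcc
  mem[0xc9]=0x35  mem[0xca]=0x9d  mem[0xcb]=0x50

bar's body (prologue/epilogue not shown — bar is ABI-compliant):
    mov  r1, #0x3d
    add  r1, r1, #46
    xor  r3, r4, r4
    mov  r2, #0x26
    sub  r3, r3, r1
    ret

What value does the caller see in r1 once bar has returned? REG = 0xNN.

prologue: push r3 -> mem[0xcb]=0xbd, sp=0xcb
body[0] mov  r1, #0x3d -> r1=0x3d
body[1] add  r1, r1, #46 -> r1=0x6b
body[2] xor  r3, r4, r4 -> r3=0x00
body[3] mov  r2, #0x26 -> r2=0x26
body[4] sub  r3, r3, r1 -> r3=0x95
epilogue: pop r3=0xbd, sp=0xcc
r1 is caller-saved -> body value

REG = 0x6b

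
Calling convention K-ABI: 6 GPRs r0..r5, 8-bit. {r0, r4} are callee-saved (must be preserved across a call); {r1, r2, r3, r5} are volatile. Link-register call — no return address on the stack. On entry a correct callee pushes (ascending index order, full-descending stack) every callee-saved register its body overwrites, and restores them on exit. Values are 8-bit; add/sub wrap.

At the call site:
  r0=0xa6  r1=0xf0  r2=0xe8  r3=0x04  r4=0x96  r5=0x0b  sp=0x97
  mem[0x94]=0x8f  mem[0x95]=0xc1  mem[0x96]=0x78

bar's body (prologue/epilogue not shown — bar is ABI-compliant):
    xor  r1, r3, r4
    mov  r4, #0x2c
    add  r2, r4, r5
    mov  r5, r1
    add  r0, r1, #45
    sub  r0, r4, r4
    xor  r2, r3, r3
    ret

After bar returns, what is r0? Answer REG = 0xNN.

REG = 0xa6

prologue: push r0 -> mem[0x96]=0xa6, sp=0x96
prologue: push r4 -> mem[0x95]=0x96, sp=0x95
body[0] xor  r1, r3, r4 -> r1=0x92
body[1] mov  r4, #0x2c -> r4=0x2c
body[2] add  r2, r4, r5 -> r2=0x37
body[3] mov  r5, r1 -> r5=0x92
body[4] add  r0, r1, #45 -> r0=0xbf
body[5] sub  r0, r4, r4 -> r0=0x00
body[6] xor  r2, r3, r3 -> r2=0x00
epilogue: pop r4=0x96, sp=0x96
epilogue: pop r0=0xa6, sp=0x97
r0 is callee-saved -> restored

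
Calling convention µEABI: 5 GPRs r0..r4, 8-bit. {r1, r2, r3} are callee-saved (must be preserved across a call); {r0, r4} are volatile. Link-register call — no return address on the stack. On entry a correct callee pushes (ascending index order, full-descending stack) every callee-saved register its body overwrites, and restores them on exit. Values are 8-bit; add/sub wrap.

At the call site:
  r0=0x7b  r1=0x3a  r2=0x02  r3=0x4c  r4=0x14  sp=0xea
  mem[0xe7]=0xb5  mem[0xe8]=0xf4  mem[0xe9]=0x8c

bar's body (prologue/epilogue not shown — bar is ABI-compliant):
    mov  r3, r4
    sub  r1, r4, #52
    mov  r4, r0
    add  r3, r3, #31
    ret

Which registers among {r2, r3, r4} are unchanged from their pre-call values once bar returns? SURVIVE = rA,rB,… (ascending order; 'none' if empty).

SURVIVE = r2,r3

prologue: push r1 -> mem[0xe9]=0x3a, sp=0xe9
prologue: push r3 -> mem[0xe8]=0x4c, sp=0xe8
body[0] mov  r3, r4 -> r3=0x14
body[1] sub  r1, r4, #52 -> r1=0xe0
body[2] mov  r4, r0 -> r4=0x7b
body[3] add  r3, r3, #31 -> r3=0x33
epilogue: pop r3=0x4c, sp=0xe9
epilogue: pop r1=0x3a, sp=0xea
r2: callee-saved, written=False
r3: callee-saved, written=True
r4: caller-saved, written=True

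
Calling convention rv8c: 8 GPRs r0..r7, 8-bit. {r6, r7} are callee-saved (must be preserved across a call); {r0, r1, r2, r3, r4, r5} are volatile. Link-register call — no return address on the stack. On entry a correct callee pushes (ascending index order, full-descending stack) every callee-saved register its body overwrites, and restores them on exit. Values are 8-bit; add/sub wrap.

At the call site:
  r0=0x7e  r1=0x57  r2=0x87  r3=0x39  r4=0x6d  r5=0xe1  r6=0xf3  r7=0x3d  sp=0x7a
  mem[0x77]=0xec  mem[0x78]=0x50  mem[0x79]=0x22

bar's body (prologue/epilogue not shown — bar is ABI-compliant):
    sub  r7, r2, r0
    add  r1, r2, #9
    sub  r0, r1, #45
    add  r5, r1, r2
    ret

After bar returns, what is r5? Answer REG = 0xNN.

prologue: push r7 → mem[0x79]=0x3d, sp=0x79
body[0] sub  r7, r2, r0 → r7=0x09
body[1] add  r1, r2, #9 → r1=0x90
body[2] sub  r0, r1, #45 → r0=0x63
body[3] add  r5, r1, r2 → r5=0x17
epilogue: pop r7=0x3d, sp=0x7a
r5 is caller-saved → body value

REG = 0x17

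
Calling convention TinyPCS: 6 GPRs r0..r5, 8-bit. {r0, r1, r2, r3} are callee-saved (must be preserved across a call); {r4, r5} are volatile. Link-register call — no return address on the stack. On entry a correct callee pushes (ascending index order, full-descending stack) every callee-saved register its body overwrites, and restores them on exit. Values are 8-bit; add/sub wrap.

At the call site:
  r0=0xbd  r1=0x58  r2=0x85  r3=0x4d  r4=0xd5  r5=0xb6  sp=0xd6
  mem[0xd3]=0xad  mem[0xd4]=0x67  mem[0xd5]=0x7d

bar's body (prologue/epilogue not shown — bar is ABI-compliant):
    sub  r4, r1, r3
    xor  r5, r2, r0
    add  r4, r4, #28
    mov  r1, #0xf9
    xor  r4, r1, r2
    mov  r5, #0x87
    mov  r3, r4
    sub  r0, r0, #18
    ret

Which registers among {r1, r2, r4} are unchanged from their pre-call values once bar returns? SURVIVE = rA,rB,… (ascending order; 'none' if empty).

prologue: push r0 → mem[0xd5]=0xbd, sp=0xd5
prologue: push r1 → mem[0xd4]=0x58, sp=0xd4
prologue: push r3 → mem[0xd3]=0x4d, sp=0xd3
body[0] sub  r4, r1, r3 → r4=0x0b
body[1] xor  r5, r2, r0 → r5=0x38
body[2] add  r4, r4, #28 → r4=0x27
body[3] mov  r1, #0xf9 → r1=0xf9
body[4] xor  r4, r1, r2 → r4=0x7c
body[5] mov  r5, #0x87 → r5=0x87
body[6] mov  r3, r4 → r3=0x7c
body[7] sub  r0, r0, #18 → r0=0xab
epilogue: pop r3=0x4d, sp=0xd4
epilogue: pop r1=0x58, sp=0xd5
epilogue: pop r0=0xbd, sp=0xd6
r1: callee-saved, written=True
r2: callee-saved, written=False
r4: caller-saved, written=True

SURVIVE = r1,r2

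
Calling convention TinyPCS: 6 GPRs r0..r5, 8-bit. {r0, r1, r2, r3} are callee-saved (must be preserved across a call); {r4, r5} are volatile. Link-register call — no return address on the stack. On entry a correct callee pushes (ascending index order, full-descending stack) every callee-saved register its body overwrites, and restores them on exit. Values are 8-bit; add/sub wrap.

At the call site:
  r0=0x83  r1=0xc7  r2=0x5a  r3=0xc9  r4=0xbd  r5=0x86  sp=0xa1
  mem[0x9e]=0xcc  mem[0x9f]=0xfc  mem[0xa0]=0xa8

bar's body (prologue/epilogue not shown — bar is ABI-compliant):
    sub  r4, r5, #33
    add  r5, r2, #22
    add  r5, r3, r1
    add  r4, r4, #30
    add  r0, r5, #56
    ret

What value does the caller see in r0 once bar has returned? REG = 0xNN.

REG = 0x83

prologue: push r0 -> mem[0xa0]=0x83, sp=0xa0
body[0] sub  r4, r5, #33 -> r4=0x65
body[1] add  r5, r2, #22 -> r5=0x70
body[2] add  r5, r3, r1 -> r5=0x90
body[3] add  r4, r4, #30 -> r4=0x83
body[4] add  r0, r5, #56 -> r0=0xc8
epilogue: pop r0=0x83, sp=0xa1
r0 is callee-saved -> restored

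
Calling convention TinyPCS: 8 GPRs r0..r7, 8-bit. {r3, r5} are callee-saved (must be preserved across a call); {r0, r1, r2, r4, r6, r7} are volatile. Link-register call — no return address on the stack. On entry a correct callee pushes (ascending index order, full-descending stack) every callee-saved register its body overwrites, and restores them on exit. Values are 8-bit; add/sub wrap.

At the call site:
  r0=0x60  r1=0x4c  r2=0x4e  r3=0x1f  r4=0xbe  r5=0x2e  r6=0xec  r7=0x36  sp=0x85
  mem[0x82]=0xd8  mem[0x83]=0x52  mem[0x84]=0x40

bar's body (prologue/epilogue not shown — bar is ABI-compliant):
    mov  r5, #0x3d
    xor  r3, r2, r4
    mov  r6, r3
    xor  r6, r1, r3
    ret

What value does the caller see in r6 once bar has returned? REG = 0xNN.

REG = 0xbc

prologue: push r3 → mem[0x84]=0x1f, sp=0x84
prologue: push r5 → mem[0x83]=0x2e, sp=0x83
body[0] mov  r5, #0x3d → r5=0x3d
body[1] xor  r3, r2, r4 → r3=0xf0
body[2] mov  r6, r3 → r6=0xf0
body[3] xor  r6, r1, r3 → r6=0xbc
epilogue: pop r5=0x2e, sp=0x84
epilogue: pop r3=0x1f, sp=0x85
r6 is caller-saved → body value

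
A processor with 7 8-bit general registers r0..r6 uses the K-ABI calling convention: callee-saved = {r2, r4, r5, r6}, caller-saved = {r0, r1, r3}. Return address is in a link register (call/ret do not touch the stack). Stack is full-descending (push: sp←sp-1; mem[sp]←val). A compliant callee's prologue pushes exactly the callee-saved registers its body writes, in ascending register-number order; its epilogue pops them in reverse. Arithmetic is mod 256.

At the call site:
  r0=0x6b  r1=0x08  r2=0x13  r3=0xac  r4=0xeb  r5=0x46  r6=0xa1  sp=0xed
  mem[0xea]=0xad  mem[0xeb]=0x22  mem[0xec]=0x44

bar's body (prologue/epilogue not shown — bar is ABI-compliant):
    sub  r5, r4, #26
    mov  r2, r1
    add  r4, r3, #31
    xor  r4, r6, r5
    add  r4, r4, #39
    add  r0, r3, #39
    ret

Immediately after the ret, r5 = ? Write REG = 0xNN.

REG = 0x46

prologue: push r2 -> mem[0xec]=0x13, sp=0xec
prologue: push r4 -> mem[0xeb]=0xeb, sp=0xeb
prologue: push r5 -> mem[0xea]=0x46, sp=0xea
body[0] sub  r5, r4, #26 -> r5=0xd1
body[1] mov  r2, r1 -> r2=0x08
body[2] add  r4, r3, #31 -> r4=0xcb
body[3] xor  r4, r6, r5 -> r4=0x70
body[4] add  r4, r4, #39 -> r4=0x97
body[5] add  r0, r3, #39 -> r0=0xd3
epilogue: pop r5=0x46, sp=0xeb
epilogue: pop r4=0xeb, sp=0xec
epilogue: pop r2=0x13, sp=0xed
r5 is callee-saved -> restored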